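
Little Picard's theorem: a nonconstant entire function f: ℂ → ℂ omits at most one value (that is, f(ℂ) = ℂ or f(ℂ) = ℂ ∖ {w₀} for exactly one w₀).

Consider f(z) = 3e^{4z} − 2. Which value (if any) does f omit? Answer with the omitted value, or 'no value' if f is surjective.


Little Picard bounds the complement of f(ℂ) to at most one point.
e^{4z} is never zero on ℂ, so 3·e^{4z} takes every value in ℂ ∖ {0}. Adding -2 shifts the range to ℂ ∖ {-2}. Thus f omits exactly the value -2.

Omitted value: -2.


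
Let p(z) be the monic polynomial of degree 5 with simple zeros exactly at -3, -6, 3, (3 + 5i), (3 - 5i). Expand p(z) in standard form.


The polynomial is p(z) = ∏_{α ∈ S} (z − α), where S = {-3, -6, 3, (3 + 5i), (3 - 5i)}.
Expanding the product yields: p(z) = z^5 -11·z^3 + 204·z^2 + 18·z -1836.
Note conjugate pairs combine to real quadratics: (z − (3+5i))(z − (3−5i)) = z² − 6z + 34.
The resulting polynomial has degree 5 and real coefficients as required.

p(z) = z^5 -11·z^3 + 204·z^2 + 18·z -1836.


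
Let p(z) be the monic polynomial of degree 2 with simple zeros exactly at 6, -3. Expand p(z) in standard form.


The polynomial is p(z) = ∏_{α ∈ S} (z − α), where S = {6, -3}.
Expanding the product yields: p(z) = z^2 -3·z -18.
The resulting polynomial has degree 2 and real coefficients as required.

p(z) = z^2 -3·z -18.


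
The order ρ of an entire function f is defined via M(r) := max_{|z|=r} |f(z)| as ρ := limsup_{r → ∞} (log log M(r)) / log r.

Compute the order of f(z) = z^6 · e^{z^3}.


M(r) = max_{|z|=r} |1|·|z|^6·|e^{z^3}| = 1·r^6 · e^{1r^3} (the factors attain their maxima compatibly on |z|=r). Then log M(r) = log 1 + 6·log r + 1r^3, dominated by the last term, so log log M(r) ~ 3·log r. The polynomial factor 1z^6 contributes only a log r term and does not affect the order. ρ = 3.
Therefore ρ = 3.

Order ρ = 3.


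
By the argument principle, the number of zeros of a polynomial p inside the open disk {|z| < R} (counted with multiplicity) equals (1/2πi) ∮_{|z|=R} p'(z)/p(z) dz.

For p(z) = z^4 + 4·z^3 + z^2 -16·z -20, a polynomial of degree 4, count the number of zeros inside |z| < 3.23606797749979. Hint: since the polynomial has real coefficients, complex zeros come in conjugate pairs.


The zeros of p are: 2, (-2 + 1i), (-2 - 1i), -2.
Their magnitudes are: 2, 2.236, 2.236, 2.
Zeros with |z| < R = 3.23606797749979: 2, (-2 + 1i), (-2 - 1i), -2.
Count = 4.
By the argument principle, (1/2πi) ∮_{|z|=R} p'(z)/p(z) dz equals exactly this count.

Number of zeros inside |z| < 3.23606797749979: 4.


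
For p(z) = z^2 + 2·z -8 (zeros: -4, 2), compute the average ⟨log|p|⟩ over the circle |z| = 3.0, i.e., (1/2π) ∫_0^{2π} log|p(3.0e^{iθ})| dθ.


Zeros: -4, 2; r = 3.0.
Inside |z| < r: 2. Outside (|z| ≥ r): -4.
p(0) = -8, so log|p(0)| = log(8) = 2.0794.
Apply Jensen: I(r) = log|p(0)| + Σ_k log(r/|z_k|), summed over zeros inside |z| < r.
  log(r/|z_k|) for z_k = 2: log(3.0/2) = 0.4055
  Outside zeros (-4) contribute nothing to the Jensen sum.
Sum over inside zeros: 0.4055.
I(r) = log|p(0)| + (inside sum) = 2.0794 + 0.4055 = 2.4849.
Note: since some zeros are outside |z| ≤ r, the simplified n·log(r) form does NOT apply — only the inside zeros contribute.

I(r) ≈ 2.4849.


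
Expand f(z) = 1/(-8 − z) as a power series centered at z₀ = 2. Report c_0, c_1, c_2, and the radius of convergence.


Let w = z − z₀, so z = z₀ + w.
Then -8 − z = -8 − (z₀ + w) = (-8 − z₀) − w = -10 − w.
f(z) = 1/(-10 − w) = (1/(-10)) · 1/(1 − w/(-10)) = Σ_{n≥0} w^n / (-10)^(n+1).
So c_n = 1/(-10)^(n+1):
  c_0 = 1/(-10)^1 = -1/10.
  c_1 = 1/(-10)^2 = 1/100.
  c_2 = 1/(-10)^3 = -1/1000.
The series is valid for |w/d| < 1, i.e. |z − z₀| < |d|.
Radius of convergence: R = |-8 − z₀| = |-10| = 10 (distance from z₀ to the singularity z = -8).

c_0 = -1/10, c_1 = 1/100, c_2 = -1/1000; R = 10.


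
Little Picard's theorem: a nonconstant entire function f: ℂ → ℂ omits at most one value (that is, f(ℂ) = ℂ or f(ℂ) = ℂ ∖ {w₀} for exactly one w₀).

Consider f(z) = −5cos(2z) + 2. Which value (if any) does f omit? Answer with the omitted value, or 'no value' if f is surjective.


Little Picard bounds the complement of f(ℂ) to at most one point.
cos is entire and surjective onto ℂ: for every w ∈ ℂ, cos(ζ) = w has a solution ζ ∈ ℂ (e.g., via the complex inverse arccos). With ζ = 2z this gives z = ζ/(2). Then -5·cos(2z) takes every value in -5·ℂ = ℂ, and adding 2 is a bijection of ℂ. So f is surjective and omits no value. (Note: only on the real line is cos bounded by [−1, 1].)

Omitted value: no value.


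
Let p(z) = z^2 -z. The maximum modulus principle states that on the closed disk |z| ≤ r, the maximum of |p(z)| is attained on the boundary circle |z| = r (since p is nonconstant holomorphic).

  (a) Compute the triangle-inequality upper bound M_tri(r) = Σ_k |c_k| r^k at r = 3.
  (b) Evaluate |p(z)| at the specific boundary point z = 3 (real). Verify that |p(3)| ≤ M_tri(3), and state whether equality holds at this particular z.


Coefficients: c_0 = 0, c_1 = -1, c_2 = 1. Radius r = 3.
Part (a). Triangle bound: M_tri(r) = Σ_k |c_k| r^k
  = |0|·3^0 + |-1|·3^1 + |1|·3^2
  = 0 + 3 + 9 = 12.
This bounds M(r) := max_{|z|=r} |p(z)| from above; equality holds iff all terms c_k z^k can be made to align in phase at a single z on |z|=r.
Part (b). At z = 3 (real, on the circle |z| = r):
  p(3) = (0)·3^0 + (-1)·3^1 + (1)·3^2 = 6.
  |p(3)| = 6.
Check: |p(3)| = 6 ≤ 12 = M_tri(3). ✓ Equality does not hold at z = 3 (the coefficients have mixed signs, so the terms do not all align in phase there).

M_tri(3) = 12; |p(3)| = 6; equality at z=3: no.


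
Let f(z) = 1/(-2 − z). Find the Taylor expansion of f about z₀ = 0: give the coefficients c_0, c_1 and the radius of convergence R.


Let w = z − z₀, so z = z₀ + w.
Then -2 − z = -2 − (z₀ + w) = (-2 − z₀) − w = -2 − w.
f(z) = 1/(-2 − w) = (1/(-2)) · 1/(1 − w/(-2)) = Σ_{n≥0} w^n / (-2)^(n+1).
So c_n = 1/(-2)^(n+1):
  c_0 = 1/(-2)^1 = -1/2.
  c_1 = 1/(-2)^2 = 1/4.
The series is valid for |w/d| < 1, i.e. |z − z₀| < |d|.
Radius of convergence: R = |-2 − z₀| = |-2| = 2 (distance from z₀ to the singularity z = -2).

c_0 = -1/2, c_1 = 1/4; R = 2.


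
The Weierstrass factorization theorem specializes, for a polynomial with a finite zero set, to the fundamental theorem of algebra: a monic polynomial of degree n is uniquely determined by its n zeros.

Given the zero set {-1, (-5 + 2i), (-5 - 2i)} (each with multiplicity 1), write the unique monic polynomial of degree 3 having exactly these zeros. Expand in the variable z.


The polynomial is p(z) = ∏_{α ∈ S} (z − α), where S = {-1, (-5 + 2i), (-5 - 2i)}.
Expanding the product yields: p(z) = z^3 + 11·z^2 + 39·z + 29.
Note conjugate pairs combine to real quadratics: (z − (-5+2i))(z − (-5−2i)) = z² + 10z + 29.
The resulting polynomial has degree 3 and real coefficients as required.

p(z) = z^3 + 11·z^2 + 39·z + 29.


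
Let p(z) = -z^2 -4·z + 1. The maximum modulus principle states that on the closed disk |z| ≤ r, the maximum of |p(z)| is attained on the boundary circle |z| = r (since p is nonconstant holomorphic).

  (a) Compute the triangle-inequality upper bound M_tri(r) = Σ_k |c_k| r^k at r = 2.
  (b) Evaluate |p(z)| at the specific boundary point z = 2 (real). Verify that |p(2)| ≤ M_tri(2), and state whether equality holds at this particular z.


Coefficients: c_0 = 1, c_1 = -4, c_2 = -1. Radius r = 2.
Part (a). Triangle bound: M_tri(r) = Σ_k |c_k| r^k
  = |1|·2^0 + |-4|·2^1 + |-1|·2^2
  = 1 + 8 + 4 = 13.
This bounds M(r) := max_{|z|=r} |p(z)| from above; equality holds iff all terms c_k z^k can be made to align in phase at a single z on |z|=r.
Part (b). At z = 2 (real, on the circle |z| = r):
  p(2) = (1)·2^0 + (-4)·2^1 + (-1)·2^2 = -11.
  |p(2)| = 11.
Check: |p(2)| = 11 ≤ 13 = M_tri(2). ✓ Equality does not hold at z = 2 (the coefficients have mixed signs, so the terms do not all align in phase there).

M_tri(2) = 13; |p(2)| = 11; equality at z=2: no.


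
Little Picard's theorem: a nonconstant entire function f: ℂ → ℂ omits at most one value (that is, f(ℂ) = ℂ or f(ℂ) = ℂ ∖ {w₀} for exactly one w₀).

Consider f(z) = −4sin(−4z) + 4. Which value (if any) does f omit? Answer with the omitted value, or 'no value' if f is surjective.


Little Picard bounds the complement of f(ℂ) to at most one point.
sin is entire and surjective onto ℂ: for every w ∈ ℂ, sin(ζ) = w has a solution ζ ∈ ℂ (e.g., via the complex inverse arcsin). With ζ = −4z this gives z = ζ/(-4). Then -4·sin(−4z) takes every value in -4·ℂ = ℂ, and adding 4 is a bijection of ℂ. So f is surjective and omits no value. (Note: only on the real line is sin bounded by [−1, 1].)

Omitted value: no value.


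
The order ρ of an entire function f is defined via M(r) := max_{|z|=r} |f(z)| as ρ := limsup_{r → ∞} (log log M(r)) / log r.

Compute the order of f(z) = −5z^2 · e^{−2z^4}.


M(r) = max_{|z|=r} |-5|·|z|^2·|e^{−2z^4}| = 5·r^2 · e^{2r^4} (the factors attain their maxima compatibly on |z|=r). Then log M(r) = log 5 + 2·log r + 2r^4, dominated by the last term, so log log M(r) ~ 4·log r. The polynomial factor -5z^2 contributes only a log r term and does not affect the order. ρ = 4.
Therefore ρ = 4.

Order ρ = 4.


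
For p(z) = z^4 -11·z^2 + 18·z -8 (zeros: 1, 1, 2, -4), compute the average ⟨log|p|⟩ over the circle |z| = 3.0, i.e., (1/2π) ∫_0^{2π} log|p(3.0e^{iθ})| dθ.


Zeros: -4, 1, 1, 2; r = 3.0.
Inside |z| < r: 1, 1, 2. Outside (|z| ≥ r): -4.
p(0) = -8, so log|p(0)| = log(8) = 2.0794.
Apply Jensen: I(r) = log|p(0)| + Σ_k log(r/|z_k|), summed over zeros inside |z| < r.
  log(r/|z_k|) for z_k = 1: log(3.0/1) = 1.0986
  log(r/|z_k|) for z_k = 1: log(3.0/1) = 1.0986
  log(r/|z_k|) for z_k = 2: log(3.0/2) = 0.4055
  Outside zeros (-4) contribute nothing to the Jensen sum.
Sum over inside zeros: 2.6027.
I(r) = log|p(0)| + (inside sum) = 2.0794 + 2.6027 = 4.6821.
Note: since some zeros are outside |z| ≤ r, the simplified n·log(r) form does NOT apply — only the inside zeros contribute.

I(r) ≈ 4.6821.


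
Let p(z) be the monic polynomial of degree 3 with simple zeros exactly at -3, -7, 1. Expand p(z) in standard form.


The polynomial is p(z) = ∏_{α ∈ S} (z − α), where S = {-3, -7, 1}.
Expanding the product yields: p(z) = z^3 + 9·z^2 + 11·z -21.
The resulting polynomial has degree 3 and real coefficients as required.

p(z) = z^3 + 9·z^2 + 11·z -21.


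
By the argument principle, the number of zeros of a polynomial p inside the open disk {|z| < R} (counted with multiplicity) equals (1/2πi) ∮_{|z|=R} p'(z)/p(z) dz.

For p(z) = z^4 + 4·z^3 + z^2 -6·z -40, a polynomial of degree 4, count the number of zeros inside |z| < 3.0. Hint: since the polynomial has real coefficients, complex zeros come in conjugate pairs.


The zeros of p are: 2, -4, (-1 + 2i), (-1 - 2i).
Their magnitudes are: 2, 4, 2.236, 2.236.
Zeros with |z| < R = 3.0: 2, (-1 + 2i), (-1 - 2i).
Count = 3.
By the argument principle, (1/2πi) ∮_{|z|=R} p'(z)/p(z) dz equals exactly this count.

Number of zeros inside |z| < 3.0: 3.


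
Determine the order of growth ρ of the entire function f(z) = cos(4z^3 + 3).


Write cos(w) = (e^{iw} ± e^{−iw})/(2 or 2i), so |cos(w)| ≤ e^{|w|}. With w = 4z^3 + 3, |w| ≤ 4r^3 + 3 on |z|=r, giving M(r) ≤ e^{4r^3 + 3} and ρ ≤ 3. For the lower bound, choose z on |z|=r with 4z^3 purely imaginary of modulus 4r^3; then |cos(4z^3 + 3)| grows like e^{4r^3}/2, so ρ ≥ 3. Hence ρ = 3.
Therefore ρ = 3.

Order ρ = 3.


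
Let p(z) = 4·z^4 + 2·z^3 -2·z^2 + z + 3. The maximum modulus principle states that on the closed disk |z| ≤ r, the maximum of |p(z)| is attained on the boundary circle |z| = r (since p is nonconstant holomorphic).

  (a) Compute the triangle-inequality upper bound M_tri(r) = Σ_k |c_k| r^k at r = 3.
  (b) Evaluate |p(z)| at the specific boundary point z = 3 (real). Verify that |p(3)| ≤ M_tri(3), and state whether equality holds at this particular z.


Coefficients: c_0 = 3, c_1 = 1, c_2 = -2, c_3 = 2, c_4 = 4. Radius r = 3.
Part (a). Triangle bound: M_tri(r) = Σ_k |c_k| r^k
  = |3|·3^0 + |1|·3^1 + |-2|·3^2 + |2|·3^3 + |4|·3^4
  = 3 + 3 + 18 + 54 + 324 = 402.
This bounds M(r) := max_{|z|=r} |p(z)| from above; equality holds iff all terms c_k z^k can be made to align in phase at a single z on |z|=r.
Part (b). At z = 3 (real, on the circle |z| = r):
  p(3) = (3)·3^0 + (1)·3^1 + (-2)·3^2 + (2)·3^3 + (4)·3^4 = 366.
  |p(3)| = 366.
Check: |p(3)| = 366 ≤ 402 = M_tri(3). ✓ Equality does not hold at z = 3 (the coefficients have mixed signs, so the terms do not all align in phase there).

M_tri(3) = 402; |p(3)| = 366; equality at z=3: no.


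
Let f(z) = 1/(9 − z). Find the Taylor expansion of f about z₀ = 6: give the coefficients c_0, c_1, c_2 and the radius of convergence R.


Let w = z − z₀, so z = z₀ + w.
Then 9 − z = 9 − (z₀ + w) = (9 − z₀) − w = 3 − w.
f(z) = 1/(3 − w) = (1/(3)) · 1/(1 − w/(3)) = Σ_{n≥0} w^n / (3)^(n+1).
So c_n = 1/(3)^(n+1):
  c_0 = 1/(3)^1 = 1/3.
  c_1 = 1/(3)^2 = 1/9.
  c_2 = 1/(3)^3 = 1/27.
The series is valid for |w/d| < 1, i.e. |z − z₀| < |d|.
Radius of convergence: R = |9 − z₀| = |3| = 3 (distance from z₀ to the singularity z = 9).

c_0 = 1/3, c_1 = 1/9, c_2 = 1/27; R = 3.


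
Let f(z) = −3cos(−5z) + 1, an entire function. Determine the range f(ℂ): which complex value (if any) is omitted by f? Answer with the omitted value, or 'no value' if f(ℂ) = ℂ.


Little Picard bounds the complement of f(ℂ) to at most one point.
cos is entire and surjective onto ℂ: for every w ∈ ℂ, cos(ζ) = w has a solution ζ ∈ ℂ (e.g., via the complex inverse arccos). With ζ = −5z this gives z = ζ/(-5). Then -3·cos(−5z) takes every value in -3·ℂ = ℂ, and adding 1 is a bijection of ℂ. So f is surjective and omits no value. (Note: only on the real line is cos bounded by [−1, 1].)

Omitted value: no value.


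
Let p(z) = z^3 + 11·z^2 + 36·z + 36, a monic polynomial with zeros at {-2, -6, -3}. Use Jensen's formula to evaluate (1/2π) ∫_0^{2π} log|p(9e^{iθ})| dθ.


Zeros: -6, -3, -2; r = 9.
Inside |z| < r: -6, -3, -2. Outside (|z| ≥ r): ∅.
p(0) = 36, so log|p(0)| = log(36) = 3.5835.
Apply Jensen: I(r) = log|p(0)| + Σ_k log(r/|z_k|), summed over zeros inside |z| < r.
  log(r/|z_k|) for z_k = -2: log(9/2) = 1.5041
  log(r/|z_k|) for z_k = -6: log(9/6) = 0.4055
  log(r/|z_k|) for z_k = -3: log(9/3) = 1.0986
Sum over inside zeros: 3.0082.
I(r) = log|p(0)| + (inside sum) = 3.5835 + 3.0082 = 6.5917.
Closed form (all zeros inside, monic): I(r) = n·log(r) = 3·log(9) = 6.5917. ✓

I(r) ≈ 6.5917.


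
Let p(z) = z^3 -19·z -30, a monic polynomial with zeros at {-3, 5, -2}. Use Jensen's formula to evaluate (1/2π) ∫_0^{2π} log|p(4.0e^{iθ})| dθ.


Zeros: -3, -2, 5; r = 4.0.
Inside |z| < r: -3, -2. Outside (|z| ≥ r): 5.
p(0) = -30, so log|p(0)| = log(30) = 3.4012.
Apply Jensen: I(r) = log|p(0)| + Σ_k log(r/|z_k|), summed over zeros inside |z| < r.
  log(r/|z_k|) for z_k = -3: log(4.0/3) = 0.2877
  log(r/|z_k|) for z_k = -2: log(4.0/2) = 0.6931
  Outside zeros (5) contribute nothing to the Jensen sum.
Sum over inside zeros: 0.9808.
I(r) = log|p(0)| + (inside sum) = 3.4012 + 0.9808 = 4.3820.
Note: since some zeros are outside |z| ≤ r, the simplified n·log(r) form does NOT apply — only the inside zeros contribute.

I(r) ≈ 4.3820.


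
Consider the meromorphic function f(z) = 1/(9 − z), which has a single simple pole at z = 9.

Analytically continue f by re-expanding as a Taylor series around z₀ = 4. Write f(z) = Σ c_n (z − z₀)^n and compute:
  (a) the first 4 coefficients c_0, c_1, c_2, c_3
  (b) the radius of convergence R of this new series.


Let w = z − z₀, so z = z₀ + w.
Then 9 − z = 9 − (z₀ + w) = (9 − z₀) − w = 5 − w.
f(z) = 1/(5 − w) = (1/(5)) · 1/(1 − w/(5)) = Σ_{n≥0} w^n / (5)^(n+1).
So c_n = 1/(5)^(n+1):
  c_0 = 1/(5)^1 = 1/5.
  c_1 = 1/(5)^2 = 1/25.
  c_2 = 1/(5)^3 = 1/125.
  c_3 = 1/(5)^4 = 1/625.
The series is valid for |w/d| < 1, i.e. |z − z₀| < |d|.
Radius of convergence: R = |9 − z₀| = |5| = 5 (distance from z₀ to the singularity z = 9).

c_0 = 1/5, c_1 = 1/25, c_2 = 1/125, c_3 = 1/625; R = 5.


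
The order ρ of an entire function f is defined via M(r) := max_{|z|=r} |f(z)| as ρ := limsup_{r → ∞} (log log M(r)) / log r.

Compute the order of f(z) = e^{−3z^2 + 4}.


|e^{−3z^2 + 4}| = e^{Re(-3·z^2) + 4} ≤ e^{3|z|^2 + 4} = e^{3r^2 + 4} on |z| = r, so ρ ≤ 2. Choosing z on |z|=r so that -3·z^2 is real positive (always possible by picking arg z appropriately) gives |f(z)| = e^{3r^2 + 4}, matching the bound. The additive constant 4 does not affect log log M(r) ~ 2·log r. Hence ρ = 2.
Therefore ρ = 2.

Order ρ = 2.


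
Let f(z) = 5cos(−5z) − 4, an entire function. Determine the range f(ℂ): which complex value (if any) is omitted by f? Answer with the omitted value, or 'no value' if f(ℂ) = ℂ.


Little Picard bounds the complement of f(ℂ) to at most one point.
cos is entire and surjective onto ℂ: for every w ∈ ℂ, cos(ζ) = w has a solution ζ ∈ ℂ (e.g., via the complex inverse arccos). With ζ = −5z this gives z = ζ/(-5). Then 5·cos(−5z) takes every value in 5·ℂ = ℂ, and adding -4 is a bijection of ℂ. So f is surjective and omits no value. (Note: only on the real line is cos bounded by [−1, 1].)

Omitted value: no value.


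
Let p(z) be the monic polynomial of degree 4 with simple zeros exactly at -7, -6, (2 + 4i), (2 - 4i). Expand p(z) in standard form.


The polynomial is p(z) = ∏_{α ∈ S} (z − α), where S = {-7, -6, (2 + 4i), (2 - 4i)}.
Expanding the product yields: p(z) = z^4 + 9·z^3 + 10·z^2 + 92·z + 840.
Note conjugate pairs combine to real quadratics: (z − (2+4i))(z − (2−4i)) = z² − 4z + 20.
The resulting polynomial has degree 4 and real coefficients as required.

p(z) = z^4 + 9·z^3 + 10·z^2 + 92·z + 840.


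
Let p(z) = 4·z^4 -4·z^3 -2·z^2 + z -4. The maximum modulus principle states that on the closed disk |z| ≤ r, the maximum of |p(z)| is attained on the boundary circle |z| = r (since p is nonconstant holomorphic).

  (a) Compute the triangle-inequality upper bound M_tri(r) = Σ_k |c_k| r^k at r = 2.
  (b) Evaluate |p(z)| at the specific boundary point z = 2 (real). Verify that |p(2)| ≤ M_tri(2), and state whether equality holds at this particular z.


Coefficients: c_0 = -4, c_1 = 1, c_2 = -2, c_3 = -4, c_4 = 4. Radius r = 2.
Part (a). Triangle bound: M_tri(r) = Σ_k |c_k| r^k
  = |-4|·2^0 + |1|·2^1 + |-2|·2^2 + |-4|·2^3 + |4|·2^4
  = 4 + 2 + 8 + 32 + 64 = 110.
This bounds M(r) := max_{|z|=r} |p(z)| from above; equality holds iff all terms c_k z^k can be made to align in phase at a single z on |z|=r.
Part (b). At z = 2 (real, on the circle |z| = r):
  p(2) = (-4)·2^0 + (1)·2^1 + (-2)·2^2 + (-4)·2^3 + (4)·2^4 = 22.
  |p(2)| = 22.
Check: |p(2)| = 22 ≤ 110 = M_tri(2). ✓ Equality does not hold at z = 2 (the coefficients have mixed signs, so the terms do not all align in phase there).

M_tri(2) = 110; |p(2)| = 22; equality at z=2: no.


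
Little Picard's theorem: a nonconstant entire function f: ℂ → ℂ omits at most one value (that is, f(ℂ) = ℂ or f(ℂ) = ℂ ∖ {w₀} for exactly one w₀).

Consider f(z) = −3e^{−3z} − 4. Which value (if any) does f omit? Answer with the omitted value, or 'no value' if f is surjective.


Little Picard bounds the complement of f(ℂ) to at most one point.
e^{−3z} is never zero on ℂ, so -3·e^{−3z} takes every value in ℂ ∖ {0}. Adding -4 shifts the range to ℂ ∖ {-4}. Thus f omits exactly the value -4.

Omitted value: -4.


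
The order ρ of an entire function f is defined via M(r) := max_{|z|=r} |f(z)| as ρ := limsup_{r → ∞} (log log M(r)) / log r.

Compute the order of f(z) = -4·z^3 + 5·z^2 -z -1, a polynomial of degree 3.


|f(z)| ≤ Σ|c_k|·r^k = O(r^3) as r → ∞. Polynomial growth is O(e^{r^ε}) for every ε > 0 (since r^3/e^{r^ε} → 0), so ρ ≤ ε for all ε > 0, i.e. ρ = 0. Every nonconstant polynomial has order 0.
Therefore ρ = 0.

Order ρ = 0.


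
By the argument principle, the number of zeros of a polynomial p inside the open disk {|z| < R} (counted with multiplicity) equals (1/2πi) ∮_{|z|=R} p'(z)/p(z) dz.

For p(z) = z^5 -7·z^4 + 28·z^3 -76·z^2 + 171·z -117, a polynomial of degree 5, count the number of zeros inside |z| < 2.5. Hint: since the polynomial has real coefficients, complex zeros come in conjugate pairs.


The zeros of p are: (3 + 2i), (3 - 2i), 1, (0 + 3i), (0 - 3i).
Their magnitudes are: 3.606, 3.606, 1, 3, 3.
Zeros with |z| < R = 2.5: 1.
Count = 1.
By the argument principle, (1/2πi) ∮_{|z|=R} p'(z)/p(z) dz equals exactly this count.

Number of zeros inside |z| < 2.5: 1.


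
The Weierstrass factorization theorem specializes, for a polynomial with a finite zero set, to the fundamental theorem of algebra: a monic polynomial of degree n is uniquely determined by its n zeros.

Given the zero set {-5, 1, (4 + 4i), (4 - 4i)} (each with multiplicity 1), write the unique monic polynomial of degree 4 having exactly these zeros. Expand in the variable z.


The polynomial is p(z) = ∏_{α ∈ S} (z − α), where S = {-5, 1, (4 + 4i), (4 - 4i)}.
Expanding the product yields: p(z) = z^4 -4·z^3 -5·z^2 + 168·z -160.
Note conjugate pairs combine to real quadratics: (z − (4+4i))(z − (4−4i)) = z² − 8z + 32.
The resulting polynomial has degree 4 and real coefficients as required.

p(z) = z^4 -4·z^3 -5·z^2 + 168·z -160.


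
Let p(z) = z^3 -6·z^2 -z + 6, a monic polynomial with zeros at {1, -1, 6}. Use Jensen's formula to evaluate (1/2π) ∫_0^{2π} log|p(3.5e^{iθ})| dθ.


Zeros: -1, 1, 6; r = 3.5.
Inside |z| < r: -1, 1. Outside (|z| ≥ r): 6.
p(0) = 6, so log|p(0)| = log(6) = 1.7918.
Apply Jensen: I(r) = log|p(0)| + Σ_k log(r/|z_k|), summed over zeros inside |z| < r.
  log(r/|z_k|) for z_k = 1: log(3.5/1) = 1.2528
  log(r/|z_k|) for z_k = -1: log(3.5/1) = 1.2528
  Outside zeros (6) contribute nothing to the Jensen sum.
Sum over inside zeros: 2.5055.
I(r) = log|p(0)| + (inside sum) = 1.7918 + 2.5055 = 4.2973.
Note: since some zeros are outside |z| ≤ r, the simplified n·log(r) form does NOT apply — only the inside zeros contribute.

I(r) ≈ 4.2973.


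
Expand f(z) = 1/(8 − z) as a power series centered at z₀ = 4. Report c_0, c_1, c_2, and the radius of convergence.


Let w = z − z₀, so z = z₀ + w.
Then 8 − z = 8 − (z₀ + w) = (8 − z₀) − w = 4 − w.
f(z) = 1/(4 − w) = (1/(4)) · 1/(1 − w/(4)) = Σ_{n≥0} w^n / (4)^(n+1).
So c_n = 1/(4)^(n+1):
  c_0 = 1/(4)^1 = 1/4.
  c_1 = 1/(4)^2 = 1/16.
  c_2 = 1/(4)^3 = 1/64.
The series is valid for |w/d| < 1, i.e. |z − z₀| < |d|.
Radius of convergence: R = |8 − z₀| = |4| = 4 (distance from z₀ to the singularity z = 8).

c_0 = 1/4, c_1 = 1/16, c_2 = 1/64; R = 4.


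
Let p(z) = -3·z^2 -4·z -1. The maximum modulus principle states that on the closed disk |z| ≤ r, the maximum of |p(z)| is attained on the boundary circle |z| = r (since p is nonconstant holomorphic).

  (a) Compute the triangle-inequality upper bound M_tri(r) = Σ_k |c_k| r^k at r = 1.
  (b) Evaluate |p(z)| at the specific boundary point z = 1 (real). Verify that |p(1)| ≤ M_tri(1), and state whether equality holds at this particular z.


Coefficients: c_0 = -1, c_1 = -4, c_2 = -3. Radius r = 1.
Part (a). Triangle bound: M_tri(r) = Σ_k |c_k| r^k
  = |-1|·1^0 + |-4|·1^1 + |-3|·1^2
  = 1 + 4 + 3 = 8.
This bounds M(r) := max_{|z|=r} |p(z)| from above; equality holds iff all terms c_k z^k can be made to align in phase at a single z on |z|=r.
Part (b). At z = 1 (real, on the circle |z| = r):
  p(1) = (-1)·1^0 + (-4)·1^1 + (-3)·1^2 = -8.
  |p(1)| = 8.
Since all nonzero coefficients share the same sign, |p(1)| = 8 = M_tri(1); the triangle bound is attained at z = 1, so in fact M(r) = 8.

M_tri(1) = 8; |p(1)| = 8; equality at z=1: yes.


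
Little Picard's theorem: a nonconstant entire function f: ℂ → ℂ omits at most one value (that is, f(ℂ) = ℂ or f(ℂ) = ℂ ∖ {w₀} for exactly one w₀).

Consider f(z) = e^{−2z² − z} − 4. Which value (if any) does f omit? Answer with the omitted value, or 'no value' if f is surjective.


Little Picard bounds the complement of f(ℂ) to at most one point.
The exponent g(z) = −2z² − z is a nonconstant polynomial, hence surjective onto ℂ. So e^{g(z)} takes every value in {e^w : w ∈ ℂ} = ℂ ∖ {0}. Adding -4 shifts the range to ℂ ∖ {-4}. f omits exactly -4.

Omitted value: -4.


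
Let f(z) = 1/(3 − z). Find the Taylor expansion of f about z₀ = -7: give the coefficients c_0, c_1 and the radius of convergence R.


Let w = z − z₀, so z = z₀ + w.
Then 3 − z = 3 − (z₀ + w) = (3 − z₀) − w = 10 − w.
f(z) = 1/(10 − w) = (1/(10)) · 1/(1 − w/(10)) = Σ_{n≥0} w^n / (10)^(n+1).
So c_n = 1/(10)^(n+1):
  c_0 = 1/(10)^1 = 1/10.
  c_1 = 1/(10)^2 = 1/100.
The series is valid for |w/d| < 1, i.e. |z − z₀| < |d|.
Radius of convergence: R = |3 − z₀| = |10| = 10 (distance from z₀ to the singularity z = 3).

c_0 = 1/10, c_1 = 1/100; R = 10.


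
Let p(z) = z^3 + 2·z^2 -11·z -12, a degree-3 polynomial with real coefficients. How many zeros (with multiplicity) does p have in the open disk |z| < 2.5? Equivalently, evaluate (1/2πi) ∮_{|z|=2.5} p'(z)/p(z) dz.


The zeros of p are: -4, -1, 3.
Their magnitudes are: 4, 1, 3.
Zeros with |z| < R = 2.5: -1.
Count = 1.
By the argument principle, (1/2πi) ∮_{|z|=R} p'(z)/p(z) dz equals exactly this count.

Number of zeros inside |z| < 2.5: 1.


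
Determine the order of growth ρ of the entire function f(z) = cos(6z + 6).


cos(w) is a linear combination of e^{iw} and e^{−iw} (or e^w, e^{−w} in the hyperbolic case), so |cos(w)| ≤ e^{|w|}. With w = 6z + 6, |w| ≤ 6|z| + 6 = 6r + 6 on |z| = r, giving M(r) ≤ e^{6r + 6}, so ρ ≤ 1. On a suitable ray (z = it for sin/cos; z = t for sinh/cosh, t real → ∞), |cos(6z + 6)| grows like e^{6|t|}/2, so ρ ≥ 1. Hence ρ = 1.
Therefore ρ = 1.

Order ρ = 1.


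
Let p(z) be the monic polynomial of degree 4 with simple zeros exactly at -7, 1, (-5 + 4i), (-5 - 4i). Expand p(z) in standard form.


The polynomial is p(z) = ∏_{α ∈ S} (z − α), where S = {-7, 1, (-5 + 4i), (-5 - 4i)}.
Expanding the product yields: p(z) = z^4 + 16·z^3 + 94·z^2 + 176·z -287.
Note conjugate pairs combine to real quadratics: (z − (-5+4i))(z − (-5−4i)) = z² + 10z + 41.
The resulting polynomial has degree 4 and real coefficients as required.

p(z) = z^4 + 16·z^3 + 94·z^2 + 176·z -287.


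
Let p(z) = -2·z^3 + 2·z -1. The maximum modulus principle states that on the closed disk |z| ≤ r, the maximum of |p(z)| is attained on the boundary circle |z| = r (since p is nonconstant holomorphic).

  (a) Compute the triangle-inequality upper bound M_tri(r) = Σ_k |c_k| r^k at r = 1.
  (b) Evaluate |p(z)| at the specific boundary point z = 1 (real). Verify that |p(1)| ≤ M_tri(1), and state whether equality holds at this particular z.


Coefficients: c_0 = -1, c_1 = 2, c_2 = 0, c_3 = -2. Radius r = 1.
Part (a). Triangle bound: M_tri(r) = Σ_k |c_k| r^k
  = |-1|·1^0 + |2|·1^1 + |0|·1^2 + |-2|·1^3
  = 1 + 2 + 0 + 2 = 5.
This bounds M(r) := max_{|z|=r} |p(z)| from above; equality holds iff all terms c_k z^k can be made to align in phase at a single z on |z|=r.
Part (b). At z = 1 (real, on the circle |z| = r):
  p(1) = (-1)·1^0 + (2)·1^1 + (0)·1^2 + (-2)·1^3 = -1.
  |p(1)| = 1.
Check: |p(1)| = 1 ≤ 5 = M_tri(1). ✓ Equality does not hold at z = 1 (the coefficients have mixed signs, so the terms do not all align in phase there).

M_tri(1) = 5; |p(1)| = 1; equality at z=1: no.


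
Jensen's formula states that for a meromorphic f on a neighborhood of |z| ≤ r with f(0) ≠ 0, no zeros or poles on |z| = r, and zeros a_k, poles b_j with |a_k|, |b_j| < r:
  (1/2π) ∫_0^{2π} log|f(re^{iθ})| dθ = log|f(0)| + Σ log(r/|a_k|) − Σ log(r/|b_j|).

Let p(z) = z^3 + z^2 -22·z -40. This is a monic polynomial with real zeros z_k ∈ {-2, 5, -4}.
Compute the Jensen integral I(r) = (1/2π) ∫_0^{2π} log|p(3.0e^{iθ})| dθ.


Zeros: -4, -2, 5; r = 3.0.
Inside |z| < r: -2. Outside (|z| ≥ r): -4, 5.
p(0) = -40, so log|p(0)| = log(40) = 3.6889.
Apply Jensen: I(r) = log|p(0)| + Σ_k log(r/|z_k|), summed over zeros inside |z| < r.
  log(r/|z_k|) for z_k = -2: log(3.0/2) = 0.4055
  Outside zeros (-4, 5) contribute nothing to the Jensen sum.
Sum over inside zeros: 0.4055.
I(r) = log|p(0)| + (inside sum) = 3.6889 + 0.4055 = 4.0943.
Note: since some zeros are outside |z| ≤ r, the simplified n·log(r) form does NOT apply — only the inside zeros contribute.

I(r) ≈ 4.0943.


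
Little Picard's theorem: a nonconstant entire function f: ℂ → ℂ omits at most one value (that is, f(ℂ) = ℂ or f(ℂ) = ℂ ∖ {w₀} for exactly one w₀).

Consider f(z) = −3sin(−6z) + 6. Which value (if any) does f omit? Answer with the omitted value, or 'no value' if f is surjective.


Little Picard bounds the complement of f(ℂ) to at most one point.
sin is entire and surjective onto ℂ: for every w ∈ ℂ, sin(ζ) = w has a solution ζ ∈ ℂ (e.g., via the complex inverse arcsin). With ζ = −6z this gives z = ζ/(-6). Then -3·sin(−6z) takes every value in -3·ℂ = ℂ, and adding 6 is a bijection of ℂ. So f is surjective and omits no value. (Note: only on the real line is sin bounded by [−1, 1].)

Omitted value: no value.


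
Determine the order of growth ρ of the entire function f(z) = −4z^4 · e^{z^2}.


M(r) = max_{|z|=r} |-4|·|z|^4·|e^{z^2}| = 4·r^4 · e^{1r^2} (the factors attain their maxima compatibly on |z|=r). Then log M(r) = log 4 + 4·log r + 1r^2, dominated by the last term, so log log M(r) ~ 2·log r. The polynomial factor -4z^4 contributes only a log r term and does not affect the order. ρ = 2.
Therefore ρ = 2.

Order ρ = 2.


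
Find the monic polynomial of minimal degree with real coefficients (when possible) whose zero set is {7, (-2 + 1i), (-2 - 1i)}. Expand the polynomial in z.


The polynomial is p(z) = ∏_{α ∈ S} (z − α), where S = {7, (-2 + 1i), (-2 - 1i)}.
Expanding the product yields: p(z) = z^3 -3·z^2 -23·z -35.
Note conjugate pairs combine to real quadratics: (z − (-2+1i))(z − (-2−1i)) = z² + 4z + 5.
The resulting polynomial has degree 3 and real coefficients as required.

p(z) = z^3 -3·z^2 -23·z -35.


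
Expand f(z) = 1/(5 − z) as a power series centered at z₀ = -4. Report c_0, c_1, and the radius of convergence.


Let w = z − z₀, so z = z₀ + w.
Then 5 − z = 5 − (z₀ + w) = (5 − z₀) − w = 9 − w.
f(z) = 1/(9 − w) = (1/(9)) · 1/(1 − w/(9)) = Σ_{n≥0} w^n / (9)^(n+1).
So c_n = 1/(9)^(n+1):
  c_0 = 1/(9)^1 = 1/9.
  c_1 = 1/(9)^2 = 1/81.
The series is valid for |w/d| < 1, i.e. |z − z₀| < |d|.
Radius of convergence: R = |5 − z₀| = |9| = 9 (distance from z₀ to the singularity z = 5).

c_0 = 1/9, c_1 = 1/81; R = 9.


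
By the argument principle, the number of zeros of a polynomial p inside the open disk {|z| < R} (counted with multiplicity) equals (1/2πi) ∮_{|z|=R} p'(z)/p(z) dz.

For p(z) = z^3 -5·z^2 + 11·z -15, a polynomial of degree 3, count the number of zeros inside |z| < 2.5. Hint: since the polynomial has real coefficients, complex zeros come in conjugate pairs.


The zeros of p are: 3, (1 + 2i), (1 - 2i).
Their magnitudes are: 3, 2.236, 2.236.
Zeros with |z| < R = 2.5: (1 + 2i), (1 - 2i).
Count = 2.
By the argument principle, (1/2πi) ∮_{|z|=R} p'(z)/p(z) dz equals exactly this count.

Number of zeros inside |z| < 2.5: 2.


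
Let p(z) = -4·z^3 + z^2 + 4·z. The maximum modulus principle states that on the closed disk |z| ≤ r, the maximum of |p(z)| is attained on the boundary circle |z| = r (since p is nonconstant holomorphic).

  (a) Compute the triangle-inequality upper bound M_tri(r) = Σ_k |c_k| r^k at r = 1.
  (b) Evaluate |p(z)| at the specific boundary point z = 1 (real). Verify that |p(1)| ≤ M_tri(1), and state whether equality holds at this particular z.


Coefficients: c_0 = 0, c_1 = 4, c_2 = 1, c_3 = -4. Radius r = 1.
Part (a). Triangle bound: M_tri(r) = Σ_k |c_k| r^k
  = |0|·1^0 + |4|·1^1 + |1|·1^2 + |-4|·1^3
  = 0 + 4 + 1 + 4 = 9.
This bounds M(r) := max_{|z|=r} |p(z)| from above; equality holds iff all terms c_k z^k can be made to align in phase at a single z on |z|=r.
Part (b). At z = 1 (real, on the circle |z| = r):
  p(1) = (0)·1^0 + (4)·1^1 + (1)·1^2 + (-4)·1^3 = 1.
  |p(1)| = 1.
Check: |p(1)| = 1 ≤ 9 = M_tri(1). ✓ Equality does not hold at z = 1 (the coefficients have mixed signs, so the terms do not all align in phase there).

M_tri(1) = 9; |p(1)| = 1; equality at z=1: no.


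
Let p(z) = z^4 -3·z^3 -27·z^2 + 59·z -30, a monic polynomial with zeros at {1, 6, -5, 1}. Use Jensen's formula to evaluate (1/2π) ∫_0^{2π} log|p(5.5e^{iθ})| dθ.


Zeros: -5, 1, 1, 6; r = 5.5.
Inside |z| < r: -5, 1, 1. Outside (|z| ≥ r): 6.
p(0) = -30, so log|p(0)| = log(30) = 3.4012.
Apply Jensen: I(r) = log|p(0)| + Σ_k log(r/|z_k|), summed over zeros inside |z| < r.
  log(r/|z_k|) for z_k = 1: log(5.5/1) = 1.7047
  log(r/|z_k|) for z_k = -5: log(5.5/5) = 0.0953
  log(r/|z_k|) for z_k = 1: log(5.5/1) = 1.7047
  Outside zeros (6) contribute nothing to the Jensen sum.
Sum over inside zeros: 3.5048.
I(r) = log|p(0)| + (inside sum) = 3.4012 + 3.5048 = 6.9060.
Note: since some zeros are outside |z| ≤ r, the simplified n·log(r) form does NOT apply — only the inside zeros contribute.

I(r) ≈ 6.9060.


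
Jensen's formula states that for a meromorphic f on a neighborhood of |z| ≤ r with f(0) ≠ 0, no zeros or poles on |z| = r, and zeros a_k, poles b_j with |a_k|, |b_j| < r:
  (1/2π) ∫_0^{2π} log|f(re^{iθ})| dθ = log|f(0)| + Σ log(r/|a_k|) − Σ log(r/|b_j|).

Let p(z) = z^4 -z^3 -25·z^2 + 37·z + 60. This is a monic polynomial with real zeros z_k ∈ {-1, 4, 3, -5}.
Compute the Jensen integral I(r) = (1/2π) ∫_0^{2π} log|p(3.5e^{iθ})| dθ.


Zeros: -5, -1, 3, 4; r = 3.5.
Inside |z| < r: -1, 3. Outside (|z| ≥ r): -5, 4.
p(0) = 60, so log|p(0)| = log(60) = 4.0943.
Apply Jensen: I(r) = log|p(0)| + Σ_k log(r/|z_k|), summed over zeros inside |z| < r.
  log(r/|z_k|) for z_k = -1: log(3.5/1) = 1.2528
  log(r/|z_k|) for z_k = 3: log(3.5/3) = 0.1542
  Outside zeros (-5, 4) contribute nothing to the Jensen sum.
Sum over inside zeros: 1.4069.
I(r) = log|p(0)| + (inside sum) = 4.0943 + 1.4069 = 5.5013.
Note: since some zeros are outside |z| ≤ r, the simplified n·log(r) form does NOT apply — only the inside zeros contribute.

I(r) ≈ 5.5013.


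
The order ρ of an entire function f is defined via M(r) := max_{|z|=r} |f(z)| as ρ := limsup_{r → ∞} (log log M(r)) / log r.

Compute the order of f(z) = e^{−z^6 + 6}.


|e^{−z^6 + 6}| = e^{Re(-1·z^6) + 6} ≤ e^{1|z|^6 + 6} = e^{1r^6 + 6} on |z| = r, so ρ ≤ 6. Choosing z on |z|=r so that -1·z^6 is real positive (always possible by picking arg z appropriately) gives |f(z)| = e^{1r^6 + 6}, matching the bound. The additive constant 6 does not affect log log M(r) ~ 6·log r. Hence ρ = 6.
Therefore ρ = 6.

Order ρ = 6.


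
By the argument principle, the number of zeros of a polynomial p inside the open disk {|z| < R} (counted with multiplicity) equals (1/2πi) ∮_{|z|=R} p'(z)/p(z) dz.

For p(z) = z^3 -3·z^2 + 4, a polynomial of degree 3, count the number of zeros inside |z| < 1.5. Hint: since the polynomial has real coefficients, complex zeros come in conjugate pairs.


The zeros of p are: -1, 2, 2.
Their magnitudes are: 1, 2, 2.
Zeros with |z| < R = 1.5: -1.
Count = 1.
By the argument principle, (1/2πi) ∮_{|z|=R} p'(z)/p(z) dz equals exactly this count.

Number of zeros inside |z| < 1.5: 1.


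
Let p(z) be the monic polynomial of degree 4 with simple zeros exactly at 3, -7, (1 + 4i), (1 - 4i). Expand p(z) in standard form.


The polynomial is p(z) = ∏_{α ∈ S} (z − α), where S = {3, -7, (1 + 4i), (1 - 4i)}.
Expanding the product yields: p(z) = z^4 + 2·z^3 -12·z^2 + 110·z -357.
Note conjugate pairs combine to real quadratics: (z − (1+4i))(z − (1−4i)) = z² − 2z + 17.
The resulting polynomial has degree 4 and real coefficients as required.

p(z) = z^4 + 2·z^3 -12·z^2 + 110·z -357.


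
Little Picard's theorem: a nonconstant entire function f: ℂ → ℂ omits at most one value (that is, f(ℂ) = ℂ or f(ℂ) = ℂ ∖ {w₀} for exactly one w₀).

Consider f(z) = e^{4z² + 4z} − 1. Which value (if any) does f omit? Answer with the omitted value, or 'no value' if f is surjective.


Little Picard bounds the complement of f(ℂ) to at most one point.
The exponent g(z) = 4z² + 4z is a nonconstant polynomial, hence surjective onto ℂ. So e^{g(z)} takes every value in {e^w : w ∈ ℂ} = ℂ ∖ {0}. Adding -1 shifts the range to ℂ ∖ {-1}. f omits exactly -1.

Omitted value: -1.


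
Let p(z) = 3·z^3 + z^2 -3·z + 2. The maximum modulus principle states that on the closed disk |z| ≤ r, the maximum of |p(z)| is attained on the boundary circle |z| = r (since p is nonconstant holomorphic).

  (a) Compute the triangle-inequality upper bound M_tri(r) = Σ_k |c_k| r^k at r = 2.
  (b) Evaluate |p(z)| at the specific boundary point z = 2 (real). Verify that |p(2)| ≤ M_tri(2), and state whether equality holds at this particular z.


Coefficients: c_0 = 2, c_1 = -3, c_2 = 1, c_3 = 3. Radius r = 2.
Part (a). Triangle bound: M_tri(r) = Σ_k |c_k| r^k
  = |2|·2^0 + |-3|·2^1 + |1|·2^2 + |3|·2^3
  = 2 + 6 + 4 + 24 = 36.
This bounds M(r) := max_{|z|=r} |p(z)| from above; equality holds iff all terms c_k z^k can be made to align in phase at a single z on |z|=r.
Part (b). At z = 2 (real, on the circle |z| = r):
  p(2) = (2)·2^0 + (-3)·2^1 + (1)·2^2 + (3)·2^3 = 24.
  |p(2)| = 24.
Check: |p(2)| = 24 ≤ 36 = M_tri(2). ✓ Equality does not hold at z = 2 (the coefficients have mixed signs, so the terms do not all align in phase there).

M_tri(2) = 36; |p(2)| = 24; equality at z=2: no.


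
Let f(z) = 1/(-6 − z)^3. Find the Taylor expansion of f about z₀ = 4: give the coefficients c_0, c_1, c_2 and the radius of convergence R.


Let w = z − z₀, so z = z₀ + w.
Then -6 − z = -6 − (z₀ + w) = (-6 − z₀) − w = -10 − w.
f(z) = 1/(-10 − w)^3 = (1/(-10)^3) · (1 − w/(-10))^{−3}.
By the binomial series (1−u)^{−3} = Σ_{n≥0} C(n+2, 2) u^n for |u|<1, with u = w/(-10):
  c_n = C(n+2, 2) / (-10)^(n+3).
  c_0 = 1/(-10)^3 = -1/1000.
  c_1 = 3/(-10)^4 = 3/10000.
  c_2 = 6/(-10)^5 = -3/50000.
The series is valid for |w/d| < 1, i.e. |z − z₀| < |d|.
Radius of convergence: R = |-6 − z₀| = |-10| = 10 (distance from z₀ to the singularity z = -6).

c_0 = -1/1000, c_1 = 3/10000, c_2 = -3/50000; R = 10.


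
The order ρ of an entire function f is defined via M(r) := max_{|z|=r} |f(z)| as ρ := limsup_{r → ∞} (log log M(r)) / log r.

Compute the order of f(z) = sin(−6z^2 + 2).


Write sin(w) = (e^{iw} ± e^{−iw})/(2 or 2i), so |sin(w)| ≤ e^{|w|}. With w = −6z^2 + 2, |w| ≤ 6r^2 + 2 on |z|=r, giving M(r) ≤ e^{6r^2 + 2} and ρ ≤ 2. For the lower bound, choose z on |z|=r with -6z^2 purely imaginary of modulus 6r^2; then |sin(−6z^2 + 2)| grows like e^{6r^2}/2, so ρ ≥ 2. Hence ρ = 2.
Therefore ρ = 2.

Order ρ = 2.


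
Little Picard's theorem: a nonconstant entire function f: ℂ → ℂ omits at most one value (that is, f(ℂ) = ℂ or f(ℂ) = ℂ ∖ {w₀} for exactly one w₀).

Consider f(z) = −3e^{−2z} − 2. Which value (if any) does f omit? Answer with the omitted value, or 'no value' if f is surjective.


Little Picard bounds the complement of f(ℂ) to at most one point.
e^{−2z} is never zero on ℂ, so -3·e^{−2z} takes every value in ℂ ∖ {0}. Adding -2 shifts the range to ℂ ∖ {-2}. Thus f omits exactly the value -2.

Omitted value: -2.
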